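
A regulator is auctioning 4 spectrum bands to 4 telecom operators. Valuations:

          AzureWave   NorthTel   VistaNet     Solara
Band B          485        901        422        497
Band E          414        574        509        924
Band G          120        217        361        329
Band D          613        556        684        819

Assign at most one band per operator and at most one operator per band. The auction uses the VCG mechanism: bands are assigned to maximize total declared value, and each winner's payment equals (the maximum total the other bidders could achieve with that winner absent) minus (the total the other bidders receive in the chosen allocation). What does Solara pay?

Solara pays $148M.

Efficient allocation: AzureWave→Band D ($613M), NorthTel→Band B ($901M), VistaNet→Band G ($361M), Solara→Band E ($924M); total welfare W = $2799M.
Solara receives Band E at value $924M, so the others get W − 924 = $1875M.
Without Solara: best allocation of the remaining 3 bidders over all 4 bands is AzureWave→Band D ($613M), NorthTel→Band B ($901M), VistaNet→Band E ($509M), total $2023M.
VCG payment = (others' best without Solara) − (others' welfare with Solara) = 2023 − 1875 = $148M.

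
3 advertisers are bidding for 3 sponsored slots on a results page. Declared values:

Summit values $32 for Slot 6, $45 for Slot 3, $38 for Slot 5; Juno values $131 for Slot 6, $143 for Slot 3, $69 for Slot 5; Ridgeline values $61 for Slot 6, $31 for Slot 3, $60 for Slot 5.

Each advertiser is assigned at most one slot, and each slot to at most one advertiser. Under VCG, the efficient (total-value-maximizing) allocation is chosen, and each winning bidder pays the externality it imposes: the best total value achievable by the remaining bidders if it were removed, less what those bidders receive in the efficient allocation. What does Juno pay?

Juno pays $7.

Efficient allocation: Summit→Slot 5 ($38), Juno→Slot 3 ($143), Ridgeline→Slot 6 ($61); total welfare W = $242.
Juno receives Slot 3 at value $143, so the others get W − 143 = $99.
Without Juno: best allocation of the remaining 2 bidders over all 3 slots is Summit→Slot 3 ($45), Ridgeline→Slot 6 ($61), total $106.
VCG payment = (others' best without Juno) − (others' welfare with Juno) = 106 − 99 = $7.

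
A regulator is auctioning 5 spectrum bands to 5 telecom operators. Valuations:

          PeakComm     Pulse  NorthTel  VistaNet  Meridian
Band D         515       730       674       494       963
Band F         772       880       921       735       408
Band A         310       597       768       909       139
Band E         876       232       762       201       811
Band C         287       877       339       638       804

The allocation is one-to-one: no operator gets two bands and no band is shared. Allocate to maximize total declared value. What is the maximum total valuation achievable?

Maximum total: $4546M

This is a one-to-one assignment (maximum-weight bipartite matching).
Optimal: PeakComm→Band E ($876M), Pulse→Band C ($877M), NorthTel→Band F ($921M), VistaNet→Band A ($909M), Meridian→Band D ($963M) — total 876+877+921+909+963 = $4546M.
Row-greedy (each operator in turn takes its best remaining band) gives $4125M, worse by 421.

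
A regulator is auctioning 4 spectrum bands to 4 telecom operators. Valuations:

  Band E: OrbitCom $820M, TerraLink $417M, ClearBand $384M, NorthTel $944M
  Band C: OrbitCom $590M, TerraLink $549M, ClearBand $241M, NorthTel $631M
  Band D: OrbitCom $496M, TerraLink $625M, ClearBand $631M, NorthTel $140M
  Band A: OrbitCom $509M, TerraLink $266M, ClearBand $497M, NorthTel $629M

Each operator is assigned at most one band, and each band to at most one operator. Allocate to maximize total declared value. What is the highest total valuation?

This is a one-to-one assignment (maximum-weight bipartite matching).
Optimal: OrbitCom→Band C ($590M), TerraLink→Band D ($625M), ClearBand→Band A ($497M), NorthTel→Band E ($944M) — total 590+625+497+944 = $2656M.
Column-greedy (each band in turn goes to its best remaining operator) gives $2431M, worse by 225.
No other one-to-one assignment exceeds $2656M.

Max total: $2656M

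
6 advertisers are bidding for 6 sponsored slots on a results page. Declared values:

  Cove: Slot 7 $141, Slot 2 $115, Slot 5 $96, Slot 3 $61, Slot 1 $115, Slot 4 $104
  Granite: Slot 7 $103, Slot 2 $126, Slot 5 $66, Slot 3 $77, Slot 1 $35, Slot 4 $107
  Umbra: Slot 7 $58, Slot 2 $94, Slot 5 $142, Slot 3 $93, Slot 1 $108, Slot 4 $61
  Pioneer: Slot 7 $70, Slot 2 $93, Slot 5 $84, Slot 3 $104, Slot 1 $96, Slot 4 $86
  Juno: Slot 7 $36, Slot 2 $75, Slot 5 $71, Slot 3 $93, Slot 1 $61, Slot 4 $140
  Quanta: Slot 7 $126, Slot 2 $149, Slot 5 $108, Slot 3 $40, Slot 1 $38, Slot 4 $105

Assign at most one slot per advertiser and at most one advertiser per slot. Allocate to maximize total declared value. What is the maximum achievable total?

Max total: $753

This is the linear assignment problem.
Optimal: Cove→Slot 1 ($115), Granite→Slot 7 ($103), Umbra→Slot 5 ($142), Pioneer→Slot 3 ($104), Juno→Slot 4 ($140), Quanta→Slot 2 ($149) — total 115+103+142+104+140+149 = $753.
Column-greedy (each slot in turn goes to its best remaining advertiser) gives $704, worse by 49.
Swapping Juno↔Pioneer (Juno→Slot 3 $93, Pioneer→Slot 4 $86) loses 65.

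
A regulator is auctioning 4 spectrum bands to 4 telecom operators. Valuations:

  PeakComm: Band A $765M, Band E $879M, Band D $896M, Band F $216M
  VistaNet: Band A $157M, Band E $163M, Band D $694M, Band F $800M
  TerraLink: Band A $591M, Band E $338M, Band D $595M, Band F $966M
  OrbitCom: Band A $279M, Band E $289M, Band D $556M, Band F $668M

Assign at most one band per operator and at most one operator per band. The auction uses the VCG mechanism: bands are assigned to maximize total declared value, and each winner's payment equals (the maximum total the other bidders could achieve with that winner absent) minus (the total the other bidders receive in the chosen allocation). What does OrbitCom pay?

OrbitCom pays $375M.

Efficient allocation: PeakComm→Band E ($879M), VistaNet→Band D ($694M), TerraLink→Band A ($591M), OrbitCom→Band F ($668M); total welfare W = $2832M.
OrbitCom receives Band F at value $668M, so the others get W − 668 = $2164M.
Without OrbitCom: best allocation of the remaining 3 bidders over all 4 bands is PeakComm→Band E ($879M), VistaNet→Band D ($694M), TerraLink→Band F ($966M), total $2539M.
VCG payment = (others' best without OrbitCom) − (others' welfare with OrbitCom) = 2539 − 2164 = $375M.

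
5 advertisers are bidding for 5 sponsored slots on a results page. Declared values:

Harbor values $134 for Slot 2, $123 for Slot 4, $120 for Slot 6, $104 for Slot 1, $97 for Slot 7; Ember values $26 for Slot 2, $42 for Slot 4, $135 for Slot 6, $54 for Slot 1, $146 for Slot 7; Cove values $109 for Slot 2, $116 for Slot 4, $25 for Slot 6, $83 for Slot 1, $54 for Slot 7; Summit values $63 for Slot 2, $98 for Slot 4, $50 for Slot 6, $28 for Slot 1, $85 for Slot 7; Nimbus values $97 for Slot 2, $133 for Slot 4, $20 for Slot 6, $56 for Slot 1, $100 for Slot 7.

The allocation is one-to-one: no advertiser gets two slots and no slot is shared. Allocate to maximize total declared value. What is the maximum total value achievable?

Optimal: Harbor→Slot 2 ($134), Ember→Slot 6 ($135), Cove→Slot 1 ($83), Summit→Slot 7 ($85), Nimbus→Slot 4 ($133) — total 134+135+83+85+133 = $570.
Next-best assignment: Harbor→Slot 1, Ember→Slot 6, Cove→Slot 2, Summit→Slot 7, Nimbus→Slot 4 = $566.

Maximum total: $570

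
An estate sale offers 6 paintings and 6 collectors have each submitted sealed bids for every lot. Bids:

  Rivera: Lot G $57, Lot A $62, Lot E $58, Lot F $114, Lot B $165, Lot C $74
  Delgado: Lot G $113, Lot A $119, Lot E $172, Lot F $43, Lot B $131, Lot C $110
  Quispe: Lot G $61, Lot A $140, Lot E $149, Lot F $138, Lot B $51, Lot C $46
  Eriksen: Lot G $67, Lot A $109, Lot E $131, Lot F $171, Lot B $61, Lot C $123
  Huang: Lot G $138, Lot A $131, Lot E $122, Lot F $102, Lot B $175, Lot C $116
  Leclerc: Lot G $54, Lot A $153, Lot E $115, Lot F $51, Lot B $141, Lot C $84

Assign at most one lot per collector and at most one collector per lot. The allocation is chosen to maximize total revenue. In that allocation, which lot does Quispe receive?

Quispe receives Lot F.

Optimal: Rivera→Lot B ($165), Delgado→Lot E ($172), Quispe→Lot F ($138), Eriksen→Lot C ($123), Huang→Lot G ($138), Leclerc→Lot A ($153) — total 165+172+138+123+138+153 = $889.
Every other assignment is strictly worse.
Quispe's own top lot is Lot E ($149), but forcing Quispe→Lot E and reassigning the rest optimally gives only $886 — worse by 3.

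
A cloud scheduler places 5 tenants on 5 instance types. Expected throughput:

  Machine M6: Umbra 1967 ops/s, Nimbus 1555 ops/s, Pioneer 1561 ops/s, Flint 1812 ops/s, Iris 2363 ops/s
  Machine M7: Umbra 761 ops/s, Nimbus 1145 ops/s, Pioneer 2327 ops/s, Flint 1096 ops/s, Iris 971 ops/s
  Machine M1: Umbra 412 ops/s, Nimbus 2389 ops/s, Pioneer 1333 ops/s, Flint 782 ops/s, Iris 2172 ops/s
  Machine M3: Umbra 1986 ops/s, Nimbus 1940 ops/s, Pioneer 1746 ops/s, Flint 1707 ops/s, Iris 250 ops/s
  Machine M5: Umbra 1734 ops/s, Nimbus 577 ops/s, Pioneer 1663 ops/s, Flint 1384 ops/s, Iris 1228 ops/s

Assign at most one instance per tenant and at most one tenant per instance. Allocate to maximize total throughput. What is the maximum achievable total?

Maximum total: 10520 ops/s

Optimal: Umbra→Machine M5 (1734 ops/s), Nimbus→Machine M1 (2389 ops/s), Pioneer→Machine M7 (2327 ops/s), Flint→Machine M3 (1707 ops/s), Iris→Machine M6 (2363 ops/s) — total 1734+2389+2327+1707+2363 = 10520 ops/s.
Next-best assignment: Umbra→Machine M3, Nimbus→Machine M1, Pioneer→Machine M7, Flint→Machine M5, Iris→Machine M6 = 10449 ops/s.
Every other assignment is strictly worse.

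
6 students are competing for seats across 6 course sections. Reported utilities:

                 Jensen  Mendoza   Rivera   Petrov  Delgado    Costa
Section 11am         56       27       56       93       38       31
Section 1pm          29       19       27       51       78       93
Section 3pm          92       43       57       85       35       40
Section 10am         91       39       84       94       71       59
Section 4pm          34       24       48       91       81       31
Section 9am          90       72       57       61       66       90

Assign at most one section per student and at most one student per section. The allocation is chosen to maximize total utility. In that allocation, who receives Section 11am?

Petrov receives Section 11am.

This is the linear assignment problem.
Optimal: Jensen→Section 3pm (92 points), Mendoza→Section 9am (72 points), Rivera→Section 10am (84 points), Petrov→Section 11am (93 points), Delgado→Section 4pm (81 points), Costa→Section 1pm (93 points) — total 92+72+84+93+81+93 = 515 points.
Max-entry greedy (repeatedly take the single best remaining cell) gives 488 points, worse by 27.
Next-best assignment: Jensen→Section 3pm, Mendoza→Section 9am, Rivera→Section 11am, Petrov→Section 10am, Delgado→Section 4pm, Costa→Section 1pm = 488 points.
Petrov's own top section is Section 10am (94 points), but forcing Petrov→Section 10am and reassigning the rest optimally gives only 488 points — worse by 27.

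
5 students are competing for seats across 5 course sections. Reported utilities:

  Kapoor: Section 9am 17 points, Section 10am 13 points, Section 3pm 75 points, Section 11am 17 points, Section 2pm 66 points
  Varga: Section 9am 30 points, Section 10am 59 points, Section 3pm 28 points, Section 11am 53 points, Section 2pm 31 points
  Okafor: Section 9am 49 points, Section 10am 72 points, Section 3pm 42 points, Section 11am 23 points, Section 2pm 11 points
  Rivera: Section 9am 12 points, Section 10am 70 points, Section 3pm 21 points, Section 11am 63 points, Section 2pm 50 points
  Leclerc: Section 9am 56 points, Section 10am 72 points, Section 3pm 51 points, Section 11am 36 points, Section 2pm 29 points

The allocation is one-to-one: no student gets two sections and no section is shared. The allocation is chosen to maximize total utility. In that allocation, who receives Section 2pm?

Rivera receives Section 2pm.

Optimal: Kapoor→Section 3pm (75 points), Varga→Section 11am (53 points), Okafor→Section 10am (72 points), Rivera→Section 2pm (50 points), Leclerc→Section 9am (56 points) — total 75+53+72+50+56 = 306 points.
Column-greedy (each section in turn goes to its best remaining student) gives 297 points, worse by 9.
Swapping Kapoor↔Okafor (Kapoor→Section 10am 13 points, Okafor→Section 3pm 42 points) loses 92.
No other one-to-one assignment exceeds 306 points.
Rivera's own top section is Section 10am (70 points), but forcing Rivera→Section 10am and reassigning the rest optimally gives only 289 points — worse by 17.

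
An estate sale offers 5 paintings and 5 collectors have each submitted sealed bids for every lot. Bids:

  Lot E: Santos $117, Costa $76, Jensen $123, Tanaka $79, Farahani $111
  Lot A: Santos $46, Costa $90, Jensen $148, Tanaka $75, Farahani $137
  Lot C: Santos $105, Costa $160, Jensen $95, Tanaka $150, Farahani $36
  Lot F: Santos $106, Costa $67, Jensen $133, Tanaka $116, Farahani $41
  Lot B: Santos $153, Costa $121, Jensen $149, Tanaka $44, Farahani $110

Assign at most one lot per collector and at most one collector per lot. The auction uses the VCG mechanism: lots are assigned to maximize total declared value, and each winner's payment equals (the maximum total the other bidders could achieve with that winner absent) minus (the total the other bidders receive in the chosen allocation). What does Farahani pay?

Efficient allocation: Santos→Lot B ($153), Costa→Lot C ($160), Jensen→Lot E ($123), Tanaka→Lot F ($116), Farahani→Lot A ($137); total welfare W = $689.
Farahani receives Lot A at value $137, so the others get W − 137 = $552.
Without Farahani: best allocation of the remaining 4 bidders over all 5 lots is Santos→Lot B ($153), Costa→Lot C ($160), Jensen→Lot A ($148), Tanaka→Lot F ($116), total $577.
VCG payment = (others' best without Farahani) − (others' welfare with Farahani) = 577 − 552 = $25.

Farahani pays $25.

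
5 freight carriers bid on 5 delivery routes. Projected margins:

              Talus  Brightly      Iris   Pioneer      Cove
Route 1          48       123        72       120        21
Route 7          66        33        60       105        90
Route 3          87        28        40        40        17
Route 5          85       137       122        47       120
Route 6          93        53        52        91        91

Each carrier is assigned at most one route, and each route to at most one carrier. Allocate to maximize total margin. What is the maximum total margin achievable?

Max total: $528k

This is a one-to-one assignment (maximum-weight bipartite matching).
Optimal: Talus→Route 3 ($87k), Brightly→Route 1 ($123k), Iris→Route 5 ($122k), Pioneer→Route 7 ($105k), Cove→Route 6 ($91k) — total 87+123+122+105+91 = $528k.
Row-greedy (each carrier in turn takes its best remaining route) gives $424k, worse by 104.
Checked against all permutations: $528k is optimal.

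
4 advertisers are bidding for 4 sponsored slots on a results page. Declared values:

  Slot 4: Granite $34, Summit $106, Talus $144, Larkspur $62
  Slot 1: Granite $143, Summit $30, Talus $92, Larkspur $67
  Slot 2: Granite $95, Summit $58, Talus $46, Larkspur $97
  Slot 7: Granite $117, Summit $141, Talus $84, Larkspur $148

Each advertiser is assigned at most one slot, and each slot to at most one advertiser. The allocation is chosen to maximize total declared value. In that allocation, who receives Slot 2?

This is the linear assignment problem.
Optimal: Granite→Slot 1 ($143), Summit→Slot 7 ($141), Talus→Slot 4 ($144), Larkspur→Slot 2 ($97) — total 143+141+144+97 = $525.
Max-entry greedy (repeatedly take the single best remaining cell) gives $493, worse by 32.
Checked against all permutations: $525 is optimal.
Larkspur's own top slot is Slot 7 ($148), but forcing Larkspur→Slot 7 and reassigning the rest optimally gives only $493 — worse by 32.

Larkspur receives Slot 2.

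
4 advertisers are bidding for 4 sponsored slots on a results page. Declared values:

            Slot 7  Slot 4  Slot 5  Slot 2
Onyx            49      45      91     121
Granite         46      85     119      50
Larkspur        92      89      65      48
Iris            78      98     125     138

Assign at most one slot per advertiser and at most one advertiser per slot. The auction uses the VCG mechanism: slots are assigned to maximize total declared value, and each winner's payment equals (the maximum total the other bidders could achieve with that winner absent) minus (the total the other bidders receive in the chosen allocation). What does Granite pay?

Granite pays $27.

Efficient allocation: Onyx→Slot 2 ($121), Granite→Slot 5 ($119), Larkspur→Slot 7 ($92), Iris→Slot 4 ($98); total welfare W = $430.
Granite receives Slot 5 at value $119, so the others get W − 119 = $311.
Without Granite: best allocation of the remaining 3 bidders over all 4 slots is Onyx→Slot 2 ($121), Larkspur→Slot 7 ($92), Iris→Slot 5 ($125), total $338.
VCG payment = (others' best without Granite) − (others' welfare with Granite) = 338 − 311 = $27.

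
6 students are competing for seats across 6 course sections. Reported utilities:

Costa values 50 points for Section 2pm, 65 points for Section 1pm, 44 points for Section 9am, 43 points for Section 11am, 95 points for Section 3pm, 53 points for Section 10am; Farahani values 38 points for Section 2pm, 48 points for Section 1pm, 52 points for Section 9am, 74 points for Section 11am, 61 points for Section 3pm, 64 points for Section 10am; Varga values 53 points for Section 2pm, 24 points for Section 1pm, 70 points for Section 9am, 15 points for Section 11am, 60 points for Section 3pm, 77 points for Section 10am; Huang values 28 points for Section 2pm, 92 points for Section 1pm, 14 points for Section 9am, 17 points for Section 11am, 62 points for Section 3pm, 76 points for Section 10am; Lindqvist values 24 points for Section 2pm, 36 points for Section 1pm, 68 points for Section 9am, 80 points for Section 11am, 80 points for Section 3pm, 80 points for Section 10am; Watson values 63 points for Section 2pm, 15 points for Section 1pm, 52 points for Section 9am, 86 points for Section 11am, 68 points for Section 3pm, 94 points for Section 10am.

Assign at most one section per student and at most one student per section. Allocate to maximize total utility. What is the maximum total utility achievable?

Maximum total: 476 points

Optimal: Costa→Section 3pm (95 points), Farahani→Section 11am (74 points), Varga→Section 2pm (53 points), Huang→Section 1pm (92 points), Lindqvist→Section 9am (68 points), Watson→Section 10am (94 points) — total 95+74+53+92+68+94 = 476 points.
Row-greedy (each student in turn takes its best remaining section) gives 469 points, worse by 7.
Next-best assignment: Costa→Section 3pm, Farahani→Section 11am, Varga→Section 9am, Huang→Section 1pm, Lindqvist→Section 10am, Watson→Section 2pm = 474 points.
Swapping Varga↔Costa (Varga→Section 3pm 60 points, Costa→Section 2pm 50 points) loses 38.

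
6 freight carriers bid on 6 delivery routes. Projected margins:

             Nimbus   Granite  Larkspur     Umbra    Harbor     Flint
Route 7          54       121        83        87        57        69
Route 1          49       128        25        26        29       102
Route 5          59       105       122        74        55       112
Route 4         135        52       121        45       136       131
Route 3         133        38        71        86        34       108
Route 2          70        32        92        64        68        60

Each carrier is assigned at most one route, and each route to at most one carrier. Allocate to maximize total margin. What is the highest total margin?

Maximum total: $688k

Optimal: Nimbus→Route 3 ($133k), Granite→Route 1 ($128k), Larkspur→Route 2 ($92k), Umbra→Route 7 ($87k), Harbor→Route 4 ($136k), Flint→Route 5 ($112k) — total 133+128+92+87+136+112 = $688k.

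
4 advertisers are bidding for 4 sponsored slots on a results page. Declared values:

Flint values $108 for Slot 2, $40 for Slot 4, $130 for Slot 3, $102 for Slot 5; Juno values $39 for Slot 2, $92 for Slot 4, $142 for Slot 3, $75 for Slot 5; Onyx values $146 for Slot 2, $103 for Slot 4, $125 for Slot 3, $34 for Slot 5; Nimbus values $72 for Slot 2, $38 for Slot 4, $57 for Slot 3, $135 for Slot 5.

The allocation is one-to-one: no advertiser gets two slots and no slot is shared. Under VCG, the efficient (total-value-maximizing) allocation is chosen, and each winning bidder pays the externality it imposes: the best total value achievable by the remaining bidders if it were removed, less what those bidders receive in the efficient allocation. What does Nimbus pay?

Efficient allocation: Flint→Slot 3 ($130), Juno→Slot 4 ($92), Onyx→Slot 2 ($146), Nimbus→Slot 5 ($135); total welfare W = $503.
Nimbus receives Slot 5 at value $135, so the others get W − 135 = $368.
Without Nimbus: best allocation of the remaining 3 bidders over all 4 slots is Flint→Slot 5 ($102), Juno→Slot 3 ($142), Onyx→Slot 2 ($146), total $390.
VCG payment = (others' best without Nimbus) − (others' welfare with Nimbus) = 390 − 368 = $22.

Nimbus pays $22.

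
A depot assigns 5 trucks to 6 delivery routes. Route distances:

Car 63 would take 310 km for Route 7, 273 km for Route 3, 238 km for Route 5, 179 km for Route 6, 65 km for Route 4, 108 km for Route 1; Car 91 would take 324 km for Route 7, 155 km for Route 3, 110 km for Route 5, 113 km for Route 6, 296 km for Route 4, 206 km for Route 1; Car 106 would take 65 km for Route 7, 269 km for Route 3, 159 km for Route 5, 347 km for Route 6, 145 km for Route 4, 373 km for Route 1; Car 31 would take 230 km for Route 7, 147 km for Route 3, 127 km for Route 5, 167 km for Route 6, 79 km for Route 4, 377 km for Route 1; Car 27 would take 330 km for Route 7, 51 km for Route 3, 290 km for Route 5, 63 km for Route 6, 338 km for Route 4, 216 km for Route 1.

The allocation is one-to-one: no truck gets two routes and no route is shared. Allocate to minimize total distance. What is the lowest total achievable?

Min total: 413 km

Optimal: Car 63→Route 1 (108 km), Car 91→Route 5 (110 km), Car 106→Route 7 (65 km), Car 31→Route 4 (79 km), Car 27→Route 3 (51 km) — total 108+110+65+79+51 = 413 km.
Min-entry greedy (repeatedly take the single cheapest remaining cell) gives 458 km, worse by 45.
Next-best assignment: Car 63→Route 1, Car 91→Route 6, Car 106→Route 7, Car 31→Route 4, Car 27→Route 3 = 416 km.
No other one-to-one assignment undercuts 413 km.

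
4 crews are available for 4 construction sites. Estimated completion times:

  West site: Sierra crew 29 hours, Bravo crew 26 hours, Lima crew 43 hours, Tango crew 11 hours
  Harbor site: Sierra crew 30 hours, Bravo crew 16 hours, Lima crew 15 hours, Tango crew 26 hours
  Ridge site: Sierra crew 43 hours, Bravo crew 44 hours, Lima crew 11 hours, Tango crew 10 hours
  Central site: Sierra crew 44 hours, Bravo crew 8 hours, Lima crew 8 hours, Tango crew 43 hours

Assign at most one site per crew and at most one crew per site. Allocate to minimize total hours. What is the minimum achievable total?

Min total: 60 hours

Optimal: Sierra crew→Harbor site (30 hours), Bravo crew→Central site (8 hours), Lima crew→Ridge site (11 hours), Tango crew→West site (11 hours) — total 30+8+11+11 = 60 hours.
Column-greedy (each site in turn goes to its cheapest remaining crew) gives 77 hours, worse by 17.
Next-best assignment: Sierra crew→West site, Bravo crew→Central site, Lima crew→Harbor site, Tango crew→Ridge site = 62 hours.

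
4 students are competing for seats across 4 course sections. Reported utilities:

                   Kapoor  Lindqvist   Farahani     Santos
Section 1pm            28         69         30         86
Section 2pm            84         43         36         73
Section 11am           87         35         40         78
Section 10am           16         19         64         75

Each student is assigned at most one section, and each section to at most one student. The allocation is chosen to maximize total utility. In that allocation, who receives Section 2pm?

Kapoor receives Section 2pm.

Optimal: Kapoor→Section 2pm (84 points), Lindqvist→Section 1pm (69 points), Farahani→Section 10am (64 points), Santos→Section 11am (78 points) — total 84+69+64+78 = 295 points.
Row-greedy (each student in turn takes its best remaining section) gives 293 points, worse by 2.
Swapping Santos↔Farahani (Santos→Section 10am 75 points, Farahani→Section 11am 40 points) loses 27.
Checked against all permutations: 295 points is optimal.
Kapoor's own top section is Section 11am (87 points), but forcing Kapoor→Section 11am and reassigning the rest optimally gives only 293 points — worse by 2.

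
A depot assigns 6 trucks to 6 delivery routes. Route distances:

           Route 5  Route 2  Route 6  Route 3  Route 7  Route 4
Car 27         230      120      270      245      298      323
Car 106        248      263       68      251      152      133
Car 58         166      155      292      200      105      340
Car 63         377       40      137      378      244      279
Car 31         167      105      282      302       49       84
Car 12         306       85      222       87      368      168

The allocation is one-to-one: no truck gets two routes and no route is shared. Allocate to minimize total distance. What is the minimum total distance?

Minimum total: 614 km

Treat this as an assignment problem: match each truck to one route.
Optimal: Car 27→Route 5 (230 km), Car 106→Route 6 (68 km), Car 58→Route 7 (105 km), Car 63→Route 2 (40 km), Car 31→Route 4 (84 km), Car 12→Route 3 (87 km) — total 230+68+105+40+84+87 = 614 km.
Min-entry greedy (repeatedly take the single cheapest remaining cell) gives 733 km, worse by 119.
Next-best assignment: Car 27→Route 2, Car 106→Route 4, Car 58→Route 5, Car 63→Route 6, Car 31→Route 7, Car 12→Route 3 = 692 km.
No other one-to-one assignment undercuts 614 km.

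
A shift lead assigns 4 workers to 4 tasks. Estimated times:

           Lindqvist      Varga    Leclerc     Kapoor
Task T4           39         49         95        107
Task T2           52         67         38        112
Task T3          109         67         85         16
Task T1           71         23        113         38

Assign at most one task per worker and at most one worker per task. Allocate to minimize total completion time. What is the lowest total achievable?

This is the linear assignment problem.
Optimal: Lindqvist→Task T4 (39 min), Varga→Task T1 (23 min), Leclerc→Task T2 (38 min), Kapoor→Task T3 (16 min) — total 39+23+38+16 = 116 min.
Next-best assignment: Lindqvist→Task T1, Varga→Task T4, Leclerc→Task T2, Kapoor→Task T3 = 174 min.
Checked against all permutations: 116 min is optimal.

Minimum total: 116 min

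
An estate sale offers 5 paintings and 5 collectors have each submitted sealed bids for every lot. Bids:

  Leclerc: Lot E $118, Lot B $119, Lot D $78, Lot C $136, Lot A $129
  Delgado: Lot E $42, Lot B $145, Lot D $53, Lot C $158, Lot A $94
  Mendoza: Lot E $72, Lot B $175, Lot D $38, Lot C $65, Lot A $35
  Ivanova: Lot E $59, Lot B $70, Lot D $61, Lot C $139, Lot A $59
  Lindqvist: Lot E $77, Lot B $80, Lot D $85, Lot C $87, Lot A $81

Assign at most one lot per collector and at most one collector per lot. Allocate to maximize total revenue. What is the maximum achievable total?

This is the linear assignment problem.
Optimal: Leclerc→Lot E ($118), Delgado→Lot A ($94), Mendoza→Lot B ($175), Ivanova→Lot C ($139), Lindqvist→Lot D ($85) — total 118+94+175+139+85 = $611.
Swapping Lindqvist↔Ivanova (Lindqvist→Lot C $87, Ivanova→Lot D $61) loses 76.
Every other assignment is strictly worse.

Maximum total: $611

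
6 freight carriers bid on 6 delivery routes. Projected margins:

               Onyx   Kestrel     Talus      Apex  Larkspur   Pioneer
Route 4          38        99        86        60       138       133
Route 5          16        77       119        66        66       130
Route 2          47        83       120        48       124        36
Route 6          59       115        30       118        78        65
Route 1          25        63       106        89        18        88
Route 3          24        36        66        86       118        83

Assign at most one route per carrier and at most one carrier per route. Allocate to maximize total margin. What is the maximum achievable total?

Optimal: Onyx→Route 2 ($47k), Kestrel→Route 6 ($115k), Talus→Route 1 ($106k), Apex→Route 3 ($86k), Larkspur→Route 4 ($138k), Pioneer→Route 5 ($130k) — total 47+115+106+86+138+130 = $622k.
Max-entry greedy (repeatedly take the single best remaining cell) gives $593k, worse by 29.
Next-best assignment: Onyx→Route 2, Kestrel→Route 6, Talus→Route 5, Apex→Route 1, Larkspur→Route 3, Pioneer→Route 4 = $621k.
Swapping Pioneer↔Onyx (Pioneer→Route 2 $36k, Onyx→Route 5 $16k) loses 125.
Checked against all permutations: $622k is optimal.

Max total: $622k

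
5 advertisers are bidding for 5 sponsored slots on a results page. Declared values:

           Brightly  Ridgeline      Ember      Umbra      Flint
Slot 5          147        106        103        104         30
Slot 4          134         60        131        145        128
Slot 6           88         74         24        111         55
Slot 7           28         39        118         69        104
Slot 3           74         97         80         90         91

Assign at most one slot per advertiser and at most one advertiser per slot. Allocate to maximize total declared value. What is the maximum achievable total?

Optimal: Brightly→Slot 5 ($147), Ridgeline→Slot 3 ($97), Ember→Slot 7 ($118), Umbra→Slot 6 ($111), Flint→Slot 4 ($128) — total 147+97+118+111+128 = $601.
Row-greedy (each advertiser in turn takes its best remaining slot) gives $590, worse by 11.
Next-best assignment: Brightly→Slot 5, Ridgeline→Slot 3, Ember→Slot 4, Umbra→Slot 6, Flint→Slot 7 = $590.
Swapping Flint↔Brightly (Flint→Slot 5 $30, Brightly→Slot 4 $134) loses 111.
Every other assignment is strictly worse.

Max total: $601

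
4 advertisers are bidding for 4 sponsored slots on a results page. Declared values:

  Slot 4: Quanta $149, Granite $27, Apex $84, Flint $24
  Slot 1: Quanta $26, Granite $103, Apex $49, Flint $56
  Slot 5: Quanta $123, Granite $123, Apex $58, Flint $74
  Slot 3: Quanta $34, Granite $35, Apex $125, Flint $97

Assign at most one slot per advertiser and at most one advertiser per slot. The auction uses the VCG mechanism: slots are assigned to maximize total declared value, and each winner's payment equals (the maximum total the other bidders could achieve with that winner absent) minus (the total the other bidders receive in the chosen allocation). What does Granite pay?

Granite pays $18.

Efficient allocation: Quanta→Slot 4 ($149), Granite→Slot 5 ($123), Apex→Slot 3 ($125), Flint→Slot 1 ($56); total welfare W = $453.
Granite receives Slot 5 at value $123, so the others get W − 123 = $330.
Without Granite: best allocation of the remaining 3 bidders over all 4 slots is Quanta→Slot 4 ($149), Apex→Slot 3 ($125), Flint→Slot 5 ($74), total $348.
VCG payment = (others' best without Granite) − (others' welfare with Granite) = 348 − 330 = $18.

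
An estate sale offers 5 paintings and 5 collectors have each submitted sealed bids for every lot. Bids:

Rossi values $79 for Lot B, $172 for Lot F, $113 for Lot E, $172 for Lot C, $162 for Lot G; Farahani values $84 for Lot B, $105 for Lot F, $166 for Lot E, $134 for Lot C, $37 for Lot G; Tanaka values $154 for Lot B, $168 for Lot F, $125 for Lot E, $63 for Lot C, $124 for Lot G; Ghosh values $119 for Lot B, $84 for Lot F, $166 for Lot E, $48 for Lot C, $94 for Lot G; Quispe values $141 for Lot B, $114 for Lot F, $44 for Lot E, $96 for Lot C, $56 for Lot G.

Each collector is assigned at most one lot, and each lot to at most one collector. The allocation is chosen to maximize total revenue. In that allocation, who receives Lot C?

Optimal: Rossi→Lot G ($162), Farahani→Lot C ($134), Tanaka→Lot F ($168), Ghosh→Lot E ($166), Quispe→Lot B ($141) — total 162+134+168+166+141 = $771.
Max-entry greedy (repeatedly take the single best remaining cell) gives $682, worse by 89.
Swapping Ghosh↔Quispe (Ghosh→Lot B $119, Quispe→Lot E $44) loses 144.
Checked against all permutations: $771 is optimal.
Farahani's own top lot is Lot E ($166), but forcing Farahani→Lot E and reassigning the rest optimally gives only $741 — worse by 30.

Farahani receives Lot C.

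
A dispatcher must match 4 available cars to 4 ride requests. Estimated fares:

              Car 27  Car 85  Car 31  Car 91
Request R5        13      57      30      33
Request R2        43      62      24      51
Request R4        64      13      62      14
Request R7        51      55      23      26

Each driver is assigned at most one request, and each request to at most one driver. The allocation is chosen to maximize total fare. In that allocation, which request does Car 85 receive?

Car 85 receives Request R5.

Optimal: Car 27→Request R7 ($51), Car 85→Request R5 ($57), Car 31→Request R4 ($62), Car 91→Request R2 ($51) — total 51+57+62+51 = $221.
Every other assignment is strictly worse.
Car 85's own top request is Request R2 ($62), but forcing Car 85→Request R2 and reassigning the rest optimally gives only $208 — worse by 13.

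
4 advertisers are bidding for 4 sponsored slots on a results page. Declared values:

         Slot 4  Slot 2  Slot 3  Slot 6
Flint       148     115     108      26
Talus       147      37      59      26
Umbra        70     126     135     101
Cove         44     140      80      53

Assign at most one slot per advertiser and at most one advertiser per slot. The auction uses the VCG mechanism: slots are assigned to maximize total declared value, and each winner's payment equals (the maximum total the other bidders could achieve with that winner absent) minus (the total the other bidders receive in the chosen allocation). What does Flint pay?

Efficient allocation: Flint→Slot 3 ($108), Talus→Slot 4 ($147), Umbra→Slot 6 ($101), Cove→Slot 2 ($140); total welfare W = $496.
Flint receives Slot 3 at value $108, so the others get W − 108 = $388.
Without Flint: best allocation of the remaining 3 bidders over all 4 slots is Talus→Slot 4 ($147), Umbra→Slot 3 ($135), Cove→Slot 2 ($140), total $422.
VCG payment = (others' best without Flint) − (others' welfare with Flint) = 422 − 388 = $34.

Flint pays $34.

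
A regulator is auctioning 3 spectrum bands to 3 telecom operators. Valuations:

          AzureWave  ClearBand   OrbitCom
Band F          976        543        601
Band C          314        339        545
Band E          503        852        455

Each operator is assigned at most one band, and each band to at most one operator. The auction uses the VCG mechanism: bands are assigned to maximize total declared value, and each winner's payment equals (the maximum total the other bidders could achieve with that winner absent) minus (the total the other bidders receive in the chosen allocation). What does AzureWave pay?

Efficient allocation: AzureWave→Band F ($976M), ClearBand→Band E ($852M), OrbitCom→Band C ($545M); total welfare W = $2373M.
AzureWave receives Band F at value $976M, so the others get W − 976 = $1397M.
Without AzureWave: best allocation of the remaining 2 bidders over all 3 bands is ClearBand→Band E ($852M), OrbitCom→Band F ($601M), total $1453M.
VCG payment = (others' best without AzureWave) − (others' welfare with AzureWave) = 1453 − 1397 = $56M.

AzureWave pays $56M.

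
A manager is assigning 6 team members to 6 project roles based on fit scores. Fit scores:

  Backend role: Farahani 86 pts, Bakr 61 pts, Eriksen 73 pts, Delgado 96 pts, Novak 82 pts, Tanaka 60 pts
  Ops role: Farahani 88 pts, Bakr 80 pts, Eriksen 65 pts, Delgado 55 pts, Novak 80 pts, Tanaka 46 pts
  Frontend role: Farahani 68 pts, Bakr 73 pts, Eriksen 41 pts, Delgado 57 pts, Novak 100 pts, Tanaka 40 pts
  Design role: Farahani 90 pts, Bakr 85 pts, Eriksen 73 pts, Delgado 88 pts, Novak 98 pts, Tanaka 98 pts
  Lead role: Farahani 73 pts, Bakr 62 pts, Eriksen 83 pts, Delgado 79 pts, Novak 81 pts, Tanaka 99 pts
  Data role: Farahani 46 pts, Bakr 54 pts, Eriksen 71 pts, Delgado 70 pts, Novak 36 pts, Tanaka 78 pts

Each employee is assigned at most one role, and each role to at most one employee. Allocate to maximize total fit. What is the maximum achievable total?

Max total: 539 pts

Optimal: Farahani→Ops role (88 pts), Bakr→Design role (85 pts), Eriksen→Data role (71 pts), Delgado→Backend role (96 pts), Novak→Frontend role (100 pts), Tanaka→Lead role (99 pts) — total 88+85+71+96+100+99 = 539 pts.
Next-best assignment: Farahani→Design role, Bakr→Ops role, Eriksen→Data role, Delgado→Backend role, Novak→Frontend role, Tanaka→Lead role = 536 pts.
Every other assignment is strictly worse.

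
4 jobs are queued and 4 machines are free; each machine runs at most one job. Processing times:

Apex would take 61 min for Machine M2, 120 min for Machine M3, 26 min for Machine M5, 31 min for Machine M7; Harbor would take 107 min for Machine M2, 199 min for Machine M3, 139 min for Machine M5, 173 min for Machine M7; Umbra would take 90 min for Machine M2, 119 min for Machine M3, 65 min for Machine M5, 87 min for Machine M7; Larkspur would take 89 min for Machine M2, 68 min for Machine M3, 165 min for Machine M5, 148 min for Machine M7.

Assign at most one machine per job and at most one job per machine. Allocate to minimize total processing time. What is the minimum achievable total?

Optimal: Apex→Machine M7 (31 min), Harbor→Machine M2 (107 min), Umbra→Machine M5 (65 min), Larkspur→Machine M3 (68 min) — total 31+107+65+68 = 271 min.
Column-greedy (each machine in turn goes to its cheapest remaining job) gives 367 min, worse by 96.
Swapping Apex↔Harbor (Apex→Machine M2 61 min, Harbor→Machine M7 173 min) adds 96.

Min total: 271 min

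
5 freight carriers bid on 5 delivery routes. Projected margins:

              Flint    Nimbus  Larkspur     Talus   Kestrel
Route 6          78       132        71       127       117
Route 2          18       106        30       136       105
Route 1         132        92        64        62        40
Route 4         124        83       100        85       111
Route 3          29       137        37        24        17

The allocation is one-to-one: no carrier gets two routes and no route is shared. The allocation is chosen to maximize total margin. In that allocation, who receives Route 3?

Nimbus receives Route 3.

Optimal: Flint→Route 1 ($132k), Nimbus→Route 3 ($137k), Larkspur→Route 4 ($100k), Talus→Route 2 ($136k), Kestrel→Route 6 ($117k) — total 132+137+100+136+117 = $622k.
Column-greedy (each route in turn goes to its best remaining carrier) gives $548k, worse by 74.
Next-best assignment: Flint→Route 1, Nimbus→Route 3, Larkspur→Route 4, Talus→Route 6, Kestrel→Route 2 = $601k.
No other one-to-one assignment exceeds $622k.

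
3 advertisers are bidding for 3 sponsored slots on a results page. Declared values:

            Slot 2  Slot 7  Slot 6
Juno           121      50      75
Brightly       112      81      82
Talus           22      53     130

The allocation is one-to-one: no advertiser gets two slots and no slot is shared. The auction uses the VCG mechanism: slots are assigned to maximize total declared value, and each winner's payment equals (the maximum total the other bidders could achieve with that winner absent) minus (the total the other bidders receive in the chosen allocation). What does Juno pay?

Efficient allocation: Juno→Slot 2 ($121), Brightly→Slot 7 ($81), Talus→Slot 6 ($130); total welfare W = $332.
Juno receives Slot 2 at value $121, so the others get W − 121 = $211.
Without Juno: best allocation of the remaining 2 bidders over all 3 slots is Brightly→Slot 2 ($112), Talus→Slot 6 ($130), total $242.
VCG payment = (others' best without Juno) − (others' welfare with Juno) = 242 − 211 = $31.

Juno pays $31.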